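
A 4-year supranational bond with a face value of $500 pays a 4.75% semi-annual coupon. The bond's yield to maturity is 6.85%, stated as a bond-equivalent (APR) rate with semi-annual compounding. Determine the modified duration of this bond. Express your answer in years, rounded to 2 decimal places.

Periodic yield y = 0.03425. First find Macaulay duration:
  t   CF        PV=CF/(1+0.03425)^t    t·PV
  1       11.875        11.4818        11.4818
  2       11.875        11.1015        22.2030
  3       11.875        10.7339        32.2017
  4       11.875        10.3784        41.5137
  5       11.875        10.0347        50.1737
  6       11.875         9.7024        58.2146
  7       11.875         9.3811        65.6679
  8      511.875       390.9846     3,127.8770
  Σ                    463.7985     3,409.3333
P = 463.7985; Macaulay duration = 3,409.3333 / 463.7985 = 7.35089 half-year periods = 3.67545 years.
Modified duration = D_Mac / (1 + y) = 3.67545 / 1.03425 = 3.55373 years.

3.55 years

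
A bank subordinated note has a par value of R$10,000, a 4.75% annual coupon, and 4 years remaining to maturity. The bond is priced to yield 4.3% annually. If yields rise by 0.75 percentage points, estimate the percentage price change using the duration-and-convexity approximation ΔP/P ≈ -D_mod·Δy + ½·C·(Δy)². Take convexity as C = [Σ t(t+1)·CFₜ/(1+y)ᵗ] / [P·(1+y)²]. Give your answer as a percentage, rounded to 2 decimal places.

-2.64%

With y = 0.043:
  t   CF        PV=CF/(1+0.043)^t    t·PV        t(t+1)·PV
  1       475.00       455.4171       455.4171         910.8341
  2       475.00       436.6415       873.2830       2,619.8489
  3       475.00       418.6400     1,255.9199       5,023.6796
  4    10,475.00     8,851.4985    35,405.9938     177,029.9691
  Σ                 10,162.1970    37,990.6137     185,584.3317
P = 10,162.1970; D_Mac = 3.73843 yrs; D_mod = 3.58430 yrs; C = 16.78746.
Duration effect: -3.58430 × (+0.0075) = -0.026882
Convexity effect: 0.5 × 16.78746 × (0.0075)² = +0.0004721
ΔP/P ≈ -0.026882 + 0.0004721 = -0.026410 = -2.6410%.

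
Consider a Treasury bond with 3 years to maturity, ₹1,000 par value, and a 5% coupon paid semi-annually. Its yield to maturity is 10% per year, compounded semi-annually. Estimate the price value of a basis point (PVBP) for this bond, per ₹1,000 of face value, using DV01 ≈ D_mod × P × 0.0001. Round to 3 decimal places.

₹0.233

Periodic yield y = 0.05.
  t   CF        PV=CF/(1+0.05)^t    t·PV
  1        25.00        23.8095        23.8095
  2        25.00        22.6757        45.3515
  3        25.00        21.5959        64.7878
  4        25.00        20.5676        82.2702
  5        25.00        19.5882        97.9408
  6     1,025.00       764.8708     4,589.2247
  Σ                    873.1077     4,903.3845
P = 873.1077; D_Mac = 5.61601 half-year periods = 2.80801 yrs; D_mod = 2.67429 yrs.
DV01 ≈ 2.67429 × 873.1077 × 0.0001 = 0.233495.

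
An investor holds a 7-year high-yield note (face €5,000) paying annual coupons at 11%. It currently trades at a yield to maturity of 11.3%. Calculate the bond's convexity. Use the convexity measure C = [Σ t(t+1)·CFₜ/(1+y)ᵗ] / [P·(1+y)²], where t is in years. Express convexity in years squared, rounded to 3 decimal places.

With y = 0.113:
  t   CF        PV=CF/(1+0.113)^t    t·PV        t(t+1)·PV
  1       550.00       494.1599       494.1599         988.3199
  2       550.00       443.9892       887.9783       2,663.9349
  3       550.00       398.9121     1,196.7363       4,786.9451
  4       550.00       358.4116     1,433.6463       7,168.2316
  5       550.00       322.0230     1,610.1149       9,660.6895
  6       550.00       289.3288     1,735.9730      12,151.8107
  7     5,550.00     2,623.1724    18,362.2067     146,897.6539
  Σ                  4,929.9969    25,720.8154     184,317.5855
P = 4,929.9969.
Convexity = Σ t(t+1)·PV / [P·(1+y)²] = 184,317.5855 / (4,929.9969 × 1.238769) = 30.18073.

30.181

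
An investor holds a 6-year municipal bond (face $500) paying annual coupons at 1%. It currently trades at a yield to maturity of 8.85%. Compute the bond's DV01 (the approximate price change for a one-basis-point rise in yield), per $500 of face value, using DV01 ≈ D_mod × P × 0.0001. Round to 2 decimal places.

Periodic yield y = 0.0885.
  t   CF        PV=CF/(1+0.0885)^t    t·PV
  1         5.00         4.5935         4.5935
  2         5.00         4.2200         8.4400
  3         5.00         3.8769        11.6307
  4         5.00         3.5617        14.2468
  5         5.00         3.2721        16.3605
  6       505.00       303.6133     1,821.6797
  Σ                    323.1375     1,876.9512
P = 323.1375; D_Mac = 5.80852 yrs; D_mod = 5.33626 yrs.
DV01 ≈ 5.33626 × 323.1375 × 0.0001 = 0.172435.

$0.17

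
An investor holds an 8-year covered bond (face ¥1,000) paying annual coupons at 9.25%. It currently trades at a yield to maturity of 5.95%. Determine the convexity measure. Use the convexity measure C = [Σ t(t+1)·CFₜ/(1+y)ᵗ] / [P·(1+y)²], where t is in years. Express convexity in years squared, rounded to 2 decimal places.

With y = 0.0595:
  t   CF        PV=CF/(1+0.0595)^t    t·PV        t(t+1)·PV
  1        92.50        87.3053        87.3053         174.6107
  2        92.50        82.4024       164.8048         494.4143
  3        92.50        77.7748       233.3244         933.2975
  4        92.50        73.4071       293.6283       1,468.1414
  5        92.50        69.2846       346.4232       2,078.5390
  6        92.50        65.3937       392.3623       2,746.5358
  7        92.50        61.7213       432.0490       3,456.3923
  8     1,092.50       688.0401     5,504.3209      49,538.8880
  Σ                  1,205.3293     7,454.2181      60,890.8190
P = 1,205.3293.
Convexity = Σ t(t+1)·PV / [P·(1+y)²] = 60,890.8190 / (1,205.3293 × 1.122540) = 45.00328.

45.00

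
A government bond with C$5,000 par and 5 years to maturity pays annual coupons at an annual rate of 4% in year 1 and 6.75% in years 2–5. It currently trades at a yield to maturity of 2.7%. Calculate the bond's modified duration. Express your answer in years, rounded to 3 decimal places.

Periodic yield y = 0.027. First find Macaulay duration:
  t   CF        PV=CF/(1+0.027)^t    t·PV
  1       200.00       194.7420       194.7420
  2       337.50       319.9874       639.9748
  3       337.50       311.5749       934.7247
  4       337.50       303.3835     1,213.5341
  5     5,337.50     4,671.8154    23,359.0768
  Σ                  5,801.5032    26,342.0524
P = 5,801.5032; Macaulay duration = 26,342.0524 / 5,801.5032 = 4.54056 years.
Modified duration = D_Mac / (1 + y) = 4.54056 / 1.027 = 4.42118 years.

4.421 years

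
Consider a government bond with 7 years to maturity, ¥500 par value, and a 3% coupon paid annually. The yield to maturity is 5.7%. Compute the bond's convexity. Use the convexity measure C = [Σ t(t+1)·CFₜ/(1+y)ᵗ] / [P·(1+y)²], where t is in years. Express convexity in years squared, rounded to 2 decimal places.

44.05

With y = 0.057:
  t   CF        PV=CF/(1+0.057)^t    t·PV        t(t+1)·PV
  1        15.00        14.1911        14.1911          28.3822
  2        15.00        13.4258        26.8517          80.5550
  3        15.00        12.7018        38.1055         152.4220
  4        15.00        12.0169        48.0675         240.3374
  5        15.00        11.3688        56.8442         341.0653
  6        15.00        10.7558        64.5346         451.7422
  7       515.00       349.3674     2,445.5715      19,564.5717
  Σ                    423.8276     2,694.1660      20,859.0757
P = 423.8276.
Convexity = Σ t(t+1)·PV / [P·(1+y)²] = 20,859.0757 / (423.8276 × 1.117249) = 44.05101.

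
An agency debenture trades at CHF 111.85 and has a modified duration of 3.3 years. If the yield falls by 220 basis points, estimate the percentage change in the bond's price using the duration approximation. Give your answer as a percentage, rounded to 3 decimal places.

Duration approximation: ΔP/P ≈ -D_mod · Δy = -3.3 × (-0.022) = +0.072600.
As a percentage: +7.2600%.

+7.260%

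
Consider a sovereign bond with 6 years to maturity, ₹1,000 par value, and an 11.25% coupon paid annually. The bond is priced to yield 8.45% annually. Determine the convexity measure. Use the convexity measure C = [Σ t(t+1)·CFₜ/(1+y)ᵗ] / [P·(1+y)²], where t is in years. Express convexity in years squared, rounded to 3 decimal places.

With y = 0.0845:
  t   CF        PV=CF/(1+0.0845)^t    t·PV        t(t+1)·PV
  1       112.50       103.7344       103.7344         207.4689
  2       112.50        95.6519       191.3037         573.9111
  3       112.50        88.1990       264.5971       1,058.3885
  4       112.50        81.3269       325.3077       1,626.5383
  5       112.50        74.9902       374.9512       2,249.7072
  6     1,112.50       683.7899     4,102.7394      28,719.1758
  Σ                  1,127.6924     5,362.6335      34,435.1898
P = 1,127.6924.
Convexity = Σ t(t+1)·PV / [P·(1+y)²] = 34,435.1898 / (1,127.6924 × 1.176140) = 25.96287.

25.963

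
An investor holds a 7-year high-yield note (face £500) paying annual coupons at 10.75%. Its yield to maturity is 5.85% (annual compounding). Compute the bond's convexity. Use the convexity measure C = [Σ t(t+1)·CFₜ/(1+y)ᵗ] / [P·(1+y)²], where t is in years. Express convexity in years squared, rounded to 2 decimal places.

With y = 0.0585:
  t   CF        PV=CF/(1+0.0585)^t    t·PV        t(t+1)·PV
  1        53.75        50.7794        50.7794         101.5588
  2        53.75        47.9730        95.9460         287.8379
  3        53.75        45.3217       135.9650         543.8600
  4        53.75        42.8169       171.2675         856.3376
  5        53.75        40.4505       202.2526       1,213.5157
  6        53.75        38.2149       229.2897       1,605.0279
  7       553.75       371.9441     2,603.6089      20,828.8710
  Σ                    637.5005     3,489.1091      25,437.0089
P = 637.5005.
Convexity = Σ t(t+1)·PV / [P·(1+y)²] = 25,437.0089 / (637.5005 × 1.120422) = 35.61261.

35.61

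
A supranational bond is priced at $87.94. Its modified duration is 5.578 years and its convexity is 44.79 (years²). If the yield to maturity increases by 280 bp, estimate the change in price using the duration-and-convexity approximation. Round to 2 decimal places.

Duration effect: -D_mod·Δy = -5.578 × (+0.028) = -0.156184
Convexity effect: ½·C·(Δy)² = 0.5 × 44.79 × (0.028)² = +0.01755768
ΔP/P ≈ -0.156184 + 0.01755768 = -0.13862632
ΔP ≈ 87.94 × (-0.13862632) = -12.1907985808.

-$12.19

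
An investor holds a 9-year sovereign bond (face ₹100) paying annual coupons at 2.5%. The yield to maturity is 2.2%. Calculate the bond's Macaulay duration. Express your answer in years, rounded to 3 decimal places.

Periodic yield y = 0.022. Discount each cash flow and weight by its year:
  t   CF        PV=CF/(1+0.022)^t    t·PV
  1         2.50         2.4462         2.4462
  2         2.50         2.3935         4.7871
  3         2.50         2.3420         7.0260
  4         2.50         2.2916         9.1663
  5         2.50         2.2423        11.2113
  6         2.50         2.1940        13.1639
  7         2.50         2.1468        15.0273
  8         2.50         2.1005        16.8044
  9       102.50        84.2686       758.4174
  Σ                    102.4255       838.0500
Price P = Σ PV = 102.4255.
Macaulay duration = Σ(t·PV) / P = 838.0500 / 102.4255 = 8.18205 years.

8.182 years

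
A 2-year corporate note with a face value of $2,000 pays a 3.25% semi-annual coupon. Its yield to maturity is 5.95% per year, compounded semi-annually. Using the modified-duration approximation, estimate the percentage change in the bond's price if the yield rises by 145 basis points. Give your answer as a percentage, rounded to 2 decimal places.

Periodic yield y = 0.02975. Modified duration first:
  t   CF        PV=CF/(1+0.02975)^t    t·PV
  1        32.50        31.5611        31.5611
  2        32.50        30.6492        61.2985
  3        32.50        29.7638        89.2913
  4     2,032.50     1,807.6042     7,230.4170
  Σ                  1,899.5783     7,412.5678
P = 1,899.5783; D_Mac = 3.90222 half-year periods = 1.95111 yrs; D_mod = 1.95111/(1+0.02975) = 1.89474 yrs.
ΔP/P ≈ -D_mod · Δy = -1.89474 × (+0.0145) = -0.027474 = -2.7474%.

-2.75%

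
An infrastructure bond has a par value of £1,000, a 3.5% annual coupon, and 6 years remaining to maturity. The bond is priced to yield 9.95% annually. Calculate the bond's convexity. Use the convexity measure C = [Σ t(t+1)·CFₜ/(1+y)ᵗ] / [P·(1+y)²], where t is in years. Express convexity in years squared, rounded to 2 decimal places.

With y = 0.0995:
  t   CF        PV=CF/(1+0.0995)^t    t·PV        t(t+1)·PV
  1        35.00        31.8327        31.8327          63.6653
  2        35.00        28.9519        57.9039         173.7116
  3        35.00        26.3319        78.9957         315.9829
  4        35.00        23.9490        95.7959         478.9797
  5        35.00        21.7817       108.9085         653.4512
  6     1,035.00       585.8264     3,514.9585      24,604.7093
  Σ                    718.6736     3,888.3952      26,290.4999
P = 718.6736.
Convexity = Σ t(t+1)·PV / [P·(1+y)²] = 26,290.4999 / (718.6736 × 1.208900) = 30.26054.

30.26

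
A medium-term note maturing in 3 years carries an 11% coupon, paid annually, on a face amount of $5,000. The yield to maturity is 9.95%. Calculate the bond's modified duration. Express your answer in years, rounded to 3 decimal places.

2.471 years

Periodic yield y = 0.0995. First find Macaulay duration:
  t   CF        PV=CF/(1+0.0995)^t    t·PV
  1       550.00       500.2274       500.2274
  2       550.00       454.9590       909.9179
  3     5,550.00     4,175.4884    12,526.4652
  Σ                  5,130.6747    13,936.6105
P = 5,130.6747; Macaulay duration = 13,936.6105 / 5,130.6747 = 2.71633 years.
Modified duration = D_Mac / (1 + y) = 2.71633 / 1.0995 = 2.47051 years.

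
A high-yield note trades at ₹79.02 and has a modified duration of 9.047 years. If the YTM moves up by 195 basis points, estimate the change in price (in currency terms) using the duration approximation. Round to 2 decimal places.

Duration approximation: ΔP/P ≈ -D_mod · Δy = -9.047 × (+0.0195) = -0.1764165.
ΔP ≈ 79.02 × (-0.1764165) = -13.94043183.

-₹13.94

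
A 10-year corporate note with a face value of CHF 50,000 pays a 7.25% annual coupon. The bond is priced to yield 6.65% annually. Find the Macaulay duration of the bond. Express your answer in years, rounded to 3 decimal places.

7.505 years

Periodic yield y = 0.0665. Discount each cash flow and weight by its year:
  t   CF        PV=CF/(1+0.0665)^t    t·PV
  1     3,625.00     3,398.9686     3,398.9686
  2     3,625.00     3,187.0310     6,374.0621
  3     3,625.00     2,988.3085     8,964.9255
  4     3,625.00     2,801.9770    11,207.9081
  5     3,625.00     2,627.2640    13,136.3199
  6     3,625.00     2,463.4449    14,780.6694
  7     3,625.00     2,309.8405    16,168.8835
  8     3,625.00     2,165.8139    17,326.5110
  9     3,625.00     2,030.7678    18,276.9104
  10   53,625.00    28,168.1748   281,681.7481
  Σ                 52,141.5911   391,316.9067
Price P = Σ PV = 52,141.5911.
Macaulay duration = Σ(t·PV) / P = 391,316.9067 / 52,141.5911 = 7.50489 years.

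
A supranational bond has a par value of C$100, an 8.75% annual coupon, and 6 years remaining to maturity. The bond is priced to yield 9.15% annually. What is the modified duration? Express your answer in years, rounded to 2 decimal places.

Periodic yield y = 0.0915. First find Macaulay duration:
  t   CF        PV=CF/(1+0.0915)^t    t·PV
  1         8.75         8.0165         8.0165
  2         8.75         7.3445        14.6889
  3         8.75         6.7288        20.1864
  4         8.75         6.1647        24.6589
  5         8.75         5.6479        28.2397
  6       108.75        64.3112       385.8674
  Σ                     98.2136       481.6577
P = 98.2136; Macaulay duration = 481.6577 / 98.2136 = 4.90418 years.
Modified duration = D_Mac / (1 + y) = 4.90418 / 1.0915 = 4.49307 years.

4.49 years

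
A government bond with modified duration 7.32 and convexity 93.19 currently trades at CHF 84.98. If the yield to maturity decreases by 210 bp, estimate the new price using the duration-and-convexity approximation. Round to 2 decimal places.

CHF 99.79

Duration effect: -D_mod·Δy = -7.32 × (-0.021) = +0.153720
Convexity effect: ½·C·(Δy)² = 0.5 × 93.19 × (-0.021)² = +0.020548395
ΔP/P ≈ +0.153720 + 0.020548395 = +0.174268395
New price ≈ 84.98 × (1 + 0.174268395) = 99.7893282071.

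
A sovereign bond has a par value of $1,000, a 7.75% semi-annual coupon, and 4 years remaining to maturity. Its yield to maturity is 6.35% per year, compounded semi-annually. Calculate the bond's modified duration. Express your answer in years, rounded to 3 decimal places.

3.420 years

Periodic yield y = 0.03175. First find Macaulay duration:
  t   CF        PV=CF/(1+0.03175)^t    t·PV
  1        38.75        37.5575        37.5575
  2        38.75        36.4018        72.8036
  3        38.75        35.2816       105.8448
  4        38.75        34.1959       136.7835
  5        38.75        33.1436       165.7179
  6        38.75        32.1236       192.7419
  7        38.75        31.1351       217.9457
  8     1,038.75       808.9380     6,471.5037
  Σ                  1,048.7771     7,400.8986
P = 1,048.7771; Macaulay duration = 7,400.8986 / 1,048.7771 = 7.05669 half-year periods = 3.52835 years.
Modified duration = D_Mac / (1 + y) = 3.52835 / 1.03175 = 3.41977 years.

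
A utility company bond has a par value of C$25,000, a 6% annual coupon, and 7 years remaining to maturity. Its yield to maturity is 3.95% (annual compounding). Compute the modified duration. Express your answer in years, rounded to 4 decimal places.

5.7592 years

Periodic yield y = 0.0395. First find Macaulay duration:
  t   CF        PV=CF/(1+0.0395)^t    t·PV
  1     1,500.00     1,443.0014     1,443.0014
  2     1,500.00     1,388.1688     2,776.3376
  3     1,500.00     1,335.4197     4,006.2591
  4     1,500.00     1,284.6750     5,138.7001
  5     1,500.00     1,235.8586     6,179.2931
  6     1,500.00     1,188.8972     7,133.3831
  7    26,500.00    20,205.7241   141,440.0686
  Σ                 28,081.7448   168,117.0430
P = 28,081.7448; Macaulay duration = 168,117.0430 / 28,081.7448 = 5.98670 years.
Modified duration = D_Mac / (1 + y) = 5.98670 / 1.0395 = 5.75921 years.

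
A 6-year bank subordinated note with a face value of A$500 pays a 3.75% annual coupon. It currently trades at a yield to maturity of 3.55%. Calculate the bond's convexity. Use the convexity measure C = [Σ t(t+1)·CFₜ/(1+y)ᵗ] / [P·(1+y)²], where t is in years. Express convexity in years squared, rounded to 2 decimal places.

34.73

With y = 0.0355:
  t   CF        PV=CF/(1+0.0355)^t    t·PV        t(t+1)·PV
  1        18.75        18.1072        18.1072          36.2144
  2        18.75        17.4864        34.9729         104.9186
  3        18.75        16.8869        50.6608         202.6433
  4        18.75        16.3080        65.2320         326.1601
  5        18.75        15.7489        78.7446         472.4676
  6       518.75       420.7823     2,524.6940      17,672.8577
  Σ                    505.3198     2,772.4114      18,815.2616
P = 505.3198.
Convexity = Σ t(t+1)·PV / [P·(1+y)²] = 18,815.2616 / (505.3198 × 1.072260) = 34.72512.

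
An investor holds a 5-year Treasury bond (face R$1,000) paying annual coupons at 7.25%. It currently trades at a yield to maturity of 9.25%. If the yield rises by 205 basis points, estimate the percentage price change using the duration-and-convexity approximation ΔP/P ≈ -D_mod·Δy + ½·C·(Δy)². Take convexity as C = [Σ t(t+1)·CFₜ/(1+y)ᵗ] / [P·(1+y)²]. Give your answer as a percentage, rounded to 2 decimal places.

With y = 0.0925:
  t   CF        PV=CF/(1+0.0925)^t    t·PV        t(t+1)·PV
  1        72.50        66.3616        66.3616         132.7231
  2        72.50        60.7428       121.4857         364.4571
  3        72.50        55.5999       166.7996         667.1983
  4        72.50        50.8923       203.5693       1,017.8463
  5     1,072.50       689.1124     3,445.5621      20,673.3724
  Σ                    922.7090     4,003.7781      22,855.5972
P = 922.7090; D_Mac = 4.33916 yrs; D_mod = 3.97177 yrs; C = 20.75319.
Duration effect: -3.97177 × (+0.0205) = -0.081421
Convexity effect: 0.5 × 20.75319 × (0.0205)² = +0.0043608
ΔP/P ≈ -0.081421 + 0.0043608 = -0.077060 = -7.7060%.

-7.71%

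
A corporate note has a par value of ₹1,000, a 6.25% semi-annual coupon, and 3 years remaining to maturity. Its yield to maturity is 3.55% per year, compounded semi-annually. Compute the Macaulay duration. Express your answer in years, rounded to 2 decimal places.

2.79 years

Periodic yield y = 0.01775. Discount each cash flow and weight by its period:
  t   CF        PV=CF/(1+0.01775)^t    t·PV
  1        31.25        30.7050        30.7050
  2        31.25        30.1695        60.3390
  3        31.25        29.6433        88.9299
  4        31.25        29.1263       116.5053
  5        31.25        28.6183       143.0917
  6     1,031.25       927.9344     5,567.6067
  Σ                  1,076.1969     6,007.1775
Price P = Σ PV = 1,076.1969.
Macaulay duration = Σ(t·PV) / P = 6,007.1775 / 1,076.1969 = 5.58186 half-year periods.
In years: 5.58186 / 2 = 2.79093 years.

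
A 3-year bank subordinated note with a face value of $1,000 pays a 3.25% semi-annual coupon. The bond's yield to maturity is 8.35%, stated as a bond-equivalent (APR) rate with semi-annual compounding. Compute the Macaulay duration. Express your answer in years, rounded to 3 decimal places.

2.872 years

Periodic yield y = 0.04175. Discount each cash flow and weight by its period:
  t   CF        PV=CF/(1+0.04175)^t    t·PV
  1        16.25        15.5988        15.5988
  2        16.25        14.9736        29.9472
  3        16.25        14.3735        43.1205
  4        16.25        13.7975        55.1899
  5        16.25        13.2445        66.2225
  6     1,016.25       795.0959     4,770.5753
  Σ                    867.0837     4,980.6542
Price P = Σ PV = 867.0837.
Macaulay duration = Σ(t·PV) / P = 4,980.6542 / 867.0837 = 5.74414 half-year periods.
In years: 5.74414 / 2 = 2.87207 years.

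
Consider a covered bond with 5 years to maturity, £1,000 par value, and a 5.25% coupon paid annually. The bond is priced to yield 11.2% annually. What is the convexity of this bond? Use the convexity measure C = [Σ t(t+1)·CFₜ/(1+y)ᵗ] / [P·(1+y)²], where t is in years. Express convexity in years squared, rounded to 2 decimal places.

With y = 0.112:
  t   CF        PV=CF/(1+0.112)^t    t·PV        t(t+1)·PV
  1        52.50        47.2122        47.2122          94.4245
  2        52.50        42.4570        84.9141         254.7422
  3        52.50        38.1808       114.5424         458.1695
  4        52.50        34.3352       137.3410         686.7049
  5     1,052.50       619.0107     3,095.0536      18,570.3215
  Σ                    781.1960     3,479.0633      20,064.3626
P = 781.1960.
Convexity = Σ t(t+1)·PV / [P·(1+y)²] = 20,064.3626 / (781.1960 × 1.236544) = 20.77092.

20.77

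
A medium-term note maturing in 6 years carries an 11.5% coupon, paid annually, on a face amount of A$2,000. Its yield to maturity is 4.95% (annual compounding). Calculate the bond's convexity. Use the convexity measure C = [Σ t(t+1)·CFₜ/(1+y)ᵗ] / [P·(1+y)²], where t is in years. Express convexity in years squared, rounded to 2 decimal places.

With y = 0.0495:
  t   CF        PV=CF/(1+0.0495)^t    t·PV        t(t+1)·PV
  1       230.00       219.1520       219.1520         438.3040
  2       230.00       208.8156       417.6312       1,252.8936
  3       230.00       198.9668       596.9003       2,387.6010
  4       230.00       189.5824       758.3297       3,791.6484
  5       230.00       180.6407       903.2035       5,419.2212
  6     2,230.00     1,668.8227    10,012.9364      70,090.5545
  Σ                  2,665.9802    12,908.1530      83,380.2227
P = 2,665.9802.
Convexity = Σ t(t+1)·PV / [P·(1+y)²] = 83,380.2227 / (2,665.9802 × 1.101450) = 28.39496.

28.39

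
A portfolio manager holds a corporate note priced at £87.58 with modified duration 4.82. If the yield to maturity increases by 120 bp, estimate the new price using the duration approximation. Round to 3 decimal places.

£82.514

Duration approximation: ΔP/P ≈ -D_mod · Δy = -4.82 × (+0.012) = -0.057840.
New price ≈ 87.58 × (1 - 0.057840) = 82.5143728.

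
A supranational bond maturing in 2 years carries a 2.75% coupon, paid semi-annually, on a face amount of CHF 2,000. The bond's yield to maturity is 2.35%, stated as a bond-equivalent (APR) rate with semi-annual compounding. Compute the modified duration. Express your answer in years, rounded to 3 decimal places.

Periodic yield y = 0.01175. First find Macaulay duration:
  t   CF        PV=CF/(1+0.01175)^t    t·PV
  1        27.50        27.1806        27.1806
  2        27.50        26.8650        53.7299
  3        27.50        26.5530        79.6589
  4     2,027.50     1,934.9423     7,739.7691
  Σ                  2,015.5408     7,900.3385
P = 2,015.5408; Macaulay duration = 7,900.3385 / 2,015.5408 = 3.91971 half-year periods = 1.95986 years.
Modified duration = D_Mac / (1 + y) = 1.95986 / 1.01175 = 1.93709 years.

1.937 years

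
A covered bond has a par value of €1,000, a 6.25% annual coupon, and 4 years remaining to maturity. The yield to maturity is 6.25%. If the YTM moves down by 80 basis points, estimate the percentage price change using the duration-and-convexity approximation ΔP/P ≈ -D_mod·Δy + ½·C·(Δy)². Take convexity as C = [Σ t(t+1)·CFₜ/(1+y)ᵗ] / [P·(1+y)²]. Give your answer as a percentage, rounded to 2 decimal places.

+2.81%

With y = 0.0625:
  t   CF        PV=CF/(1+0.0625)^t    t·PV        t(t+1)·PV
  1        62.50        58.8235        58.8235         117.6471
  2        62.50        55.3633       110.7266         332.1799
  3        62.50        52.1067       156.3200         625.2799
  4     1,062.50       833.7065     3,334.8260      16,674.1299
  Σ                  1,000.0000     3,660.6961      17,749.2367
P = 1,000.0000; D_Mac = 3.66070 yrs; D_mod = 3.44536 yrs; C = 15.72251.
Duration effect: -3.44536 × (-0.008) = +0.027563
Convexity effect: 0.5 × 15.72251 × (-0.008)² = +0.0005031
ΔP/P ≈ +0.027563 + 0.0005031 = +0.028066 = +2.8066%.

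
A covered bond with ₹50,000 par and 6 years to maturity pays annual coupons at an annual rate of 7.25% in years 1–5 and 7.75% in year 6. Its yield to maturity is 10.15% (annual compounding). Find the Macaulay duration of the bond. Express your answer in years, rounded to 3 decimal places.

Periodic yield y = 0.1015. Discount each cash flow and weight by its year:
  t   CF        PV=CF/(1+0.1015)^t    t·PV
  1     3,625.00     3,290.9669     3,290.9669
  2     3,625.00     2,987.7139     5,975.4278
  3     3,625.00     2,712.4048     8,137.2144
  4     3,625.00     2,462.4647     9,849.8586
  5     3,625.00     2,235.5557    11,177.7787
  6    53,875.00    30,163.3987   180,980.3920
  Σ                 43,852.5046   219,411.6385
Price P = Σ PV = 43,852.5046.
Macaulay duration = Σ(t·PV) / P = 219,411.6385 / 43,852.5046 = 5.00340 years.

5.003 years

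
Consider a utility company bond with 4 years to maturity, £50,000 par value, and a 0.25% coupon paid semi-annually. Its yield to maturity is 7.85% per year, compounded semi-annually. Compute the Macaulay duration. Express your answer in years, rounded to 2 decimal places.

3.98 years

Periodic yield y = 0.03925. Discount each cash flow and weight by its period:
  t   CF        PV=CF/(1+0.03925)^t    t·PV
  1        62.50        60.1395        60.1395
  2        62.50        57.8682       115.7364
  3        62.50        55.6827       167.0480
  4        62.50        53.5797       214.3186
  5        62.50        51.5561       257.7804
  6        62.50        49.6089       297.6536
  7        62.50        47.7353       334.1472
  8    50,062.50    36,791.9044   294,335.2351
  Σ                 37,168.0747   295,782.0587
Price P = Σ PV = 37,168.0747.
Macaulay duration = Σ(t·PV) / P = 295,782.0587 / 37,168.0747 = 7.95796 half-year periods.
In years: 7.95796 / 2 = 3.97898 years.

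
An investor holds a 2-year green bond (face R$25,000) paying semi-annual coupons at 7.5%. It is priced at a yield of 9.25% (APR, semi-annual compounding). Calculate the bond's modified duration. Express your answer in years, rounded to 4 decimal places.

Periodic yield y = 0.04625. First find Macaulay duration:
  t   CF        PV=CF/(1+0.04625)^t    t·PV
  1       937.50       896.0573       896.0573
  2       937.50       856.4467     1,712.8934
  3       937.50       818.5870     2,455.7611
  4    25,937.50    21,646.4274    86,585.7098
  Σ                 24,217.5185    91,650.4216
P = 24,217.5185; Macaulay duration = 91,650.4216 / 24,217.5185 = 3.78447 half-year periods = 1.89223 years.
Modified duration = D_Mac / (1 + y) = 1.89223 / 1.04625 = 1.80859 years.

1.8086 years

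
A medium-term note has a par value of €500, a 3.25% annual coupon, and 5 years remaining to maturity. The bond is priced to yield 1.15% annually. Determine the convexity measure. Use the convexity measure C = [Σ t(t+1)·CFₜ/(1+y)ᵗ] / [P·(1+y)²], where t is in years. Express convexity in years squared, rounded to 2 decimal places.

With y = 0.0115:
  t   CF        PV=CF/(1+0.0115)^t    t·PV        t(t+1)·PV
  1        16.25        16.0652        16.0652          32.1305
  2        16.25        15.8826        31.7652          95.2956
  3        16.25        15.7020        47.1061         188.4243
  4        16.25        15.5235        62.0940         310.4701
  5       516.25       487.5629     2,437.8144      14,626.8862
  Σ                    550.7363     2,594.8449      15,253.2068
P = 550.7363.
Convexity = Σ t(t+1)·PV / [P·(1+y)²] = 15,253.2068 / (550.7363 × 1.023132) = 27.06984.

27.07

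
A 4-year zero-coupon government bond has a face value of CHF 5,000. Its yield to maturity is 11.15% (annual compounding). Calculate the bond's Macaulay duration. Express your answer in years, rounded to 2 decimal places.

A zero-coupon bond has a single cash flow at maturity, so its Macaulay duration equals its maturity: 4 years.

4.00 years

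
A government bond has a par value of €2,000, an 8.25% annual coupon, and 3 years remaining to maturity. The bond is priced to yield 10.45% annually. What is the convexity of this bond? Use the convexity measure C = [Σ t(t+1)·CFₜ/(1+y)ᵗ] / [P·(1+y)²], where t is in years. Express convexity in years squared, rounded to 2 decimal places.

With y = 0.1045:
  t   CF        PV=CF/(1+0.1045)^t    t·PV        t(t+1)·PV
  1       165.00       149.3889       149.3889         298.7777
  2       165.00       135.2547       270.5095         811.5285
  3     2,165.00     1,606.7960     4,820.3880      19,281.5519
  Σ                  1,891.4396     5,240.2863      20,391.8581
P = 1,891.4396.
Convexity = Σ t(t+1)·PV / [P·(1+y)²] = 20,391.8581 / (1,891.4396 × 1.219920) = 8.83757.

8.84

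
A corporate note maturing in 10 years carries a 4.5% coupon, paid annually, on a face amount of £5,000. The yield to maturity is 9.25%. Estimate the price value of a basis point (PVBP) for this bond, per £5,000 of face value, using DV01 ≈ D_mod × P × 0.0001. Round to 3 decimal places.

Periodic yield y = 0.0925.
  t   CF        PV=CF/(1+0.0925)^t    t·PV
  1       225.00       205.9497       205.9497
  2       225.00       188.5123       377.0245
  3       225.00       172.5513       517.6538
  4       225.00       157.9417       631.7667
  5       225.00       144.5690       722.8452
  6       225.00       132.3286       793.9718
  7       225.00       121.1246       847.8723
  8       225.00       110.8692       886.9537
  9       225.00       101.4821       913.3390
  10    5,225.00     2,157.1077    21,571.0775
  Σ                  3,492.4362    27,468.4542
P = 3,492.4362; D_Mac = 7.86513 yrs; D_mod = 7.19920 yrs.
DV01 ≈ 7.19920 × 3,492.4362 × 0.0001 = 2.514275.

£2.514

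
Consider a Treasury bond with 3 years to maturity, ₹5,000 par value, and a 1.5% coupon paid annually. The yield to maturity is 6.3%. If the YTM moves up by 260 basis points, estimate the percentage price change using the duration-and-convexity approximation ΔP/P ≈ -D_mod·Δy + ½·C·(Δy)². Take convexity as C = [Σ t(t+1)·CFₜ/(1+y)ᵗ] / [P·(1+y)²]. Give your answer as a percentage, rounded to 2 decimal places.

With y = 0.063:
  t   CF        PV=CF/(1+0.063)^t    t·PV        t(t+1)·PV
  1        75.00        70.5550        70.5550         141.1101
  2        75.00        66.3735       132.7470         398.2410
  3     5,075.00     4,225.0928    12,675.2784      50,701.1137
  Σ                  4,362.0213    12,878.5805      51,240.4648
P = 4,362.0213; D_Mac = 2.95243 yrs; D_mod = 2.77745 yrs; C = 10.39582.
Duration effect: -2.77745 × (+0.026) = -0.072214
Convexity effect: 0.5 × 10.39582 × (0.026)² = +0.0035138
ΔP/P ≈ -0.072214 + 0.0035138 = -0.068700 = -6.8700%.

-6.87%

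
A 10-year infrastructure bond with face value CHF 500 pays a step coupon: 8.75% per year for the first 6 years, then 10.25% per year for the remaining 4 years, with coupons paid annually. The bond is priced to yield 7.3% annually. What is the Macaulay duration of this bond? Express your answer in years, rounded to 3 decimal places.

Periodic yield y = 0.073. Discount each cash flow and weight by its year:
  t   CF        PV=CF/(1+0.073)^t    t·PV
  1        43.75        40.7735        40.7735
  2        43.75        37.9996        75.9991
  3        43.75        35.4143       106.2430
  4        43.75        33.0050       132.0198
  5        43.75        30.7595       153.7976
  6        43.75        28.6668       172.0010
  7        51.25        31.2965       219.0755
  8        51.25        29.1673       233.3383
  9        51.25        27.1829       244.6464
  10      551.25       272.4905     2,724.9051
  Σ                    566.7560     4,102.7994
Price P = Σ PV = 566.7560.
Macaulay duration = Σ(t·PV) / P = 4,102.7994 / 566.7560 = 7.23909 years.

7.239 years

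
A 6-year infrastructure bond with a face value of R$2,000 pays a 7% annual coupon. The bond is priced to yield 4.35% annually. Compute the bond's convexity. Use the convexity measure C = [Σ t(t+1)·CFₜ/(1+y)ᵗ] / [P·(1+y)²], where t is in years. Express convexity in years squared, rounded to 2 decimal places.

31.45

With y = 0.0435:
  t   CF        PV=CF/(1+0.0435)^t    t·PV        t(t+1)·PV
  1       140.00       134.1639       134.1639         268.3277
  2       140.00       128.5710       257.1421         771.4262
  3       140.00       123.2113       369.6340       1,478.5361
  4       140.00       118.0751       472.3003       2,361.5015
  5       140.00       113.1529       565.7646       3,394.5876
  6     2,140.00     1,657.5211     9,945.1263      69,615.8842
  Σ                  2,274.6953    11,744.1312      77,890.2632
P = 2,274.6953.
Convexity = Σ t(t+1)·PV / [P·(1+y)²] = 77,890.2632 / (2,274.6953 × 1.088892) = 31.44670.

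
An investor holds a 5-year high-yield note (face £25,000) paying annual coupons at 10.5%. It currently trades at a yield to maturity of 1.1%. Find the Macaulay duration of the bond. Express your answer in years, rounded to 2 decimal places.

4.29 years

Periodic yield y = 0.011. Discount each cash flow and weight by its year:
  t   CF        PV=CF/(1+0.011)^t    t·PV
  1     2,625.00     2,596.4392     2,596.4392
  2     2,625.00     2,568.1891     5,136.3782
  3     2,625.00     2,540.2464     7,620.7391
  4     2,625.00     2,512.6077    10,050.4308
  5    27,625.00    26,154.5052   130,772.5261
  Σ                 36,371.9876   156,176.5134
Price P = Σ PV = 36,371.9876.
Macaulay duration = Σ(t·PV) / P = 156,176.5134 / 36,371.9876 = 4.29387 years.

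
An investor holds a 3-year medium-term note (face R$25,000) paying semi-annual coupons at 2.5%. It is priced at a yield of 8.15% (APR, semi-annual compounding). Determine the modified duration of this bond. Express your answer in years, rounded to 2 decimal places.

Periodic yield y = 0.04075. First find Macaulay duration:
  t   CF        PV=CF/(1+0.04075)^t    t·PV
  1       312.50       300.2642       300.2642
  2       312.50       288.5075       577.0151
  3       312.50       277.2112       831.6336
  4       312.50       266.3571     1,065.4286
  5       312.50       255.9281     1,279.6404
  6    25,312.50    19,918.4951   119,510.9706
  Σ                 21,306.7633   123,564.9525
P = 21,306.7633; Macaulay duration = 123,564.9525 / 21,306.7633 = 5.79933 half-year periods = 2.89967 years.
Modified duration = D_Mac / (1 + y) = 2.89967 / 1.04075 = 2.78613 years.

2.79 years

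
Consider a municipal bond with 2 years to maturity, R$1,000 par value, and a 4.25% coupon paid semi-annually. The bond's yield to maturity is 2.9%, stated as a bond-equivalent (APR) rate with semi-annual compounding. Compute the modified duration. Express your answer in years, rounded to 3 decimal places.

Periodic yield y = 0.0145. First find Macaulay duration:
  t   CF        PV=CF/(1+0.0145)^t    t·PV
  1        21.25        20.9463        20.9463
  2        21.25        20.6469        41.2938
  3        21.25        20.3518        61.0554
  4     1,021.25       964.1040     3,856.4158
  Σ                  1,026.0489     3,979.7113
P = 1,026.0489; Macaulay duration = 3,979.7113 / 1,026.0489 = 3.87868 half-year periods = 1.93934 years.
Modified duration = D_Mac / (1 + y) = 1.93934 / 1.0145 = 1.91162 years.

1.912 years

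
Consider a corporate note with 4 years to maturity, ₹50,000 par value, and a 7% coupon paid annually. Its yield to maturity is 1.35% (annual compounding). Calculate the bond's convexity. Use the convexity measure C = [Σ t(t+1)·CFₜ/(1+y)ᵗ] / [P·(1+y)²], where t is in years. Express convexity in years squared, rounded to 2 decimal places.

17.29

With y = 0.0135:
  t   CF        PV=CF/(1+0.0135)^t    t·PV        t(t+1)·PV
  1     3,500.00     3,453.3794     3,453.3794       6,906.7588
  2     3,500.00     3,407.3798     6,814.7595      20,444.2785
  3     3,500.00     3,361.9928    10,085.9785      40,343.9142
  4    53,500.00    50,705.9320   202,823.7281   1,014,118.6405
  Σ                 60,928.6840   223,177.8455   1,081,813.5920
P = 60,928.6840.
Convexity = Σ t(t+1)·PV / [P·(1+y)²] = 1,081,813.5920 / (60,928.6840 × 1.027182) = 17.28555.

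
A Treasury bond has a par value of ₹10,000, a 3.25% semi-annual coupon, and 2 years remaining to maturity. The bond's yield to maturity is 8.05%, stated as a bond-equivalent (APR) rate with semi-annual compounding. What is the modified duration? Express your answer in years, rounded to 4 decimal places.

Periodic yield y = 0.04025. First find Macaulay duration:
  t   CF        PV=CF/(1+0.04025)^t    t·PV
  1       162.50       156.2124       156.2124
  2       162.50       150.1682       300.3364
  3       162.50       144.3578       433.0733
  4    10,162.50     8,678.5998    34,714.3991
  Σ                  9,129.3382    35,604.0212
P = 9,129.3382; Macaulay duration = 35,604.0212 / 9,129.3382 = 3.89996 half-year periods = 1.94998 years.
Modified duration = D_Mac / (1 + y) = 1.94998 / 1.04025 = 1.87453 years.

1.8745 years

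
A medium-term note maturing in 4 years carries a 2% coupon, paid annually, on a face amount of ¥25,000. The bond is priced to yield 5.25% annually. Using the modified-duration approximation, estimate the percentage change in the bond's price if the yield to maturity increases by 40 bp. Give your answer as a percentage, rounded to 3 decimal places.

-1.473%

Periodic yield y = 0.0525. Modified duration first:
  t   CF        PV=CF/(1+0.0525)^t    t·PV
  1       500.00       475.0594       475.0594
  2       500.00       451.3628       902.7257
  3       500.00       428.8483     1,286.5449
  4    25,500.00    20,780.2976    83,121.1903
  Σ                 22,135.5681    85,785.5202
P = 22,135.5681; D_Mac = 3.87546 yrs; D_mod = 3.87546/(1+0.0525) = 3.68215 yrs.
ΔP/P ≈ -D_mod · Δy = -3.68215 × (+0.004) = -0.014729 = -1.4729%.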